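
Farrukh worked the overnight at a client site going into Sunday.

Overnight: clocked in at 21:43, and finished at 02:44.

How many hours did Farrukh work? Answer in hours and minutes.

Overnight: 21:43 → midnight = 2 h 17 min; midnight → 02:44 = 2 h 44 min; span 5 h 1 min

5 h 1 min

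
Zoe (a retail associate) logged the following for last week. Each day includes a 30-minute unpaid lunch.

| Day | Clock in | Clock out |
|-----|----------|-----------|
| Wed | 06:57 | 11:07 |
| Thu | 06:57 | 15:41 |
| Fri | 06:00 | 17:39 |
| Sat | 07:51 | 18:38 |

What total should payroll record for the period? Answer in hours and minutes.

33 h 20 min

Wed: 06:57–11:07 = 4 h 10 min; less 30 min break → 3 h 40 min
Thu: 06:57–15:41 = 8 h 44 min; less 30 min break → 8 h 14 min
Fri: 06:00–17:39 = 11 h 39 min; less 30 min break → 11 h 9 min
Sat: 07:51–18:38 = 10 h 47 min; less 30 min break → 10 h 17 min
Total: 3 h 40 min + 8 h 14 min + 11 h 9 min + 10 h 17 min = 33 h 20 min.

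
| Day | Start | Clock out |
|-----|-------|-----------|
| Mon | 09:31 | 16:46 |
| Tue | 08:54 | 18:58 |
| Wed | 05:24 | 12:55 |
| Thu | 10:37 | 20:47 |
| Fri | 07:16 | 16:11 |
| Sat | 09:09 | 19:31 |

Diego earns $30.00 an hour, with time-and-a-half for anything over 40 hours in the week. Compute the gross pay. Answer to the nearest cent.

$1842.75

Mon: 09:31–16:46 = 7 h 15 min
Tue: 08:54–18:58 = 10 h 4 min
Wed: 05:24–12:55 = 7 h 31 min
Thu: 10:37–20:47 = 10 h 10 min
Fri: 07:16–16:11 = 8 h 55 min
Sat: 09:09–19:31 = 10 h 22 min
Total worked: 54 h 17 min = 3257 min.
Regular 40 h 0 min = 2400 min at $30.00/h; overtime 14 h 17 min = 857 min at $45.00/h.
Pay = (2400 × $30.00 + 857 × $45.00) ÷ 60 = $1842.75.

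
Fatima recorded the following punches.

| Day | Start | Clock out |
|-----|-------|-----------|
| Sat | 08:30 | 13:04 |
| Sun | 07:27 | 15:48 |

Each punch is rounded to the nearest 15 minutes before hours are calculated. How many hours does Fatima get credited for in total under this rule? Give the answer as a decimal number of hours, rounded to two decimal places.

Sat: in 08:30→08:30, out 13:04→13:00; 4 h 30 min
Sun: in 07:27→07:30, out 15:48→15:45; 8 h 15 min
Total credited: 12 h 45 min.

12.75 hours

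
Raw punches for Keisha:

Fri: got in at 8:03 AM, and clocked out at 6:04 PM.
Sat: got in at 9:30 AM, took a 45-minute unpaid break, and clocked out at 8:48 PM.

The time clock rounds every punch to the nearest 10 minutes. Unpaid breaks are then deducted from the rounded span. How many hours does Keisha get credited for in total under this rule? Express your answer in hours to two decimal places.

Fri: in 8:03 AM→8:00 AM, out 6:04 PM→6:00 PM; 10 h 0 min
Sat: in 9:30 AM→9:30 AM, out 8:48 PM→8:50 PM; 11 h 20 min − 45 min = 10 h 35 min
Total credited: 20 h 35 min.

20.58 hours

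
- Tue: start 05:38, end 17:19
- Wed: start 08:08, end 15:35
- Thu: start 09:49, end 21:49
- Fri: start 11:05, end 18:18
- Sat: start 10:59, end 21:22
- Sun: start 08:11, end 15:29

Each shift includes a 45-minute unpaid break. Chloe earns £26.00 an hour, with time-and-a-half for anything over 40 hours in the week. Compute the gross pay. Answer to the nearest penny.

Tue: 05:38–17:19 = 11 h 41 min; less 45 min break → 10 h 56 min
Wed: 08:08–15:35 = 7 h 27 min; less 45 min break → 6 h 42 min
Thu: 09:49–21:49 = 12 h 0 min; less 45 min break → 11 h 15 min
Fri: 11:05–18:18 = 7 h 13 min; less 45 min break → 6 h 28 min
Sat: 10:59–21:22 = 10 h 23 min; less 45 min break → 9 h 38 min
Sun: 08:11–15:29 = 7 h 18 min; less 45 min break → 6 h 33 min
Total worked: 51 h 32 min = 3092 min.
Regular 40 h 0 min = 2400 min at £26.00/h; overtime 11 h 32 min = 692 min at £39.00/h.
Pay = (2400 × £26.00 + 692 × £39.00) ÷ 60 = £1489.80.

£1489.80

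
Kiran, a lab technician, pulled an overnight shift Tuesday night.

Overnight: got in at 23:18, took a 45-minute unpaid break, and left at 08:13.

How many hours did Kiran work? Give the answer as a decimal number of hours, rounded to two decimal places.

Overnight: 23:18 → midnight = 0 h 42 min; midnight → 08:13 = 8 h 13 min; span 8 h 55 min; less 45 min break → 8 h 10 min

8.17 hours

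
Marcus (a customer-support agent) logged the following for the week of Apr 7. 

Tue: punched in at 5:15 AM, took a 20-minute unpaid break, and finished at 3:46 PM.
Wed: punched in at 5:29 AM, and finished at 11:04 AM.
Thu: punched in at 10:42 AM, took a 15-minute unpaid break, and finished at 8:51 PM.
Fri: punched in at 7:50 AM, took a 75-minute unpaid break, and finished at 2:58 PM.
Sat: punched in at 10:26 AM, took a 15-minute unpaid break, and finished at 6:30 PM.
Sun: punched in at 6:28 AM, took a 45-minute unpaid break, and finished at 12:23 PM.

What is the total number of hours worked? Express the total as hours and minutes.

44 h 32 min

Tue: 5:15 AM–3:46 PM = 10 h 31 min; less 20 min break → 10 h 11 min
Wed: 5:29 AM–11:04 AM = 5 h 35 min
Thu: 10:42 AM–8:51 PM = 10 h 9 min; less 15 min break → 9 h 54 min
Fri: 7:50 AM–2:58 PM = 7 h 8 min; less 75 min break → 5 h 53 min
Sat: 10:26 AM–6:30 PM = 8 h 4 min; less 15 min break → 7 h 49 min
Sun: 6:28 AM–12:23 PM = 5 h 55 min; less 45 min break → 5 h 10 min
Total: 10 h 11 min + 5 h 35 min + 9 h 54 min + 5 h 53 min + 7 h 49 min + 5 h 10 min = 44 h 32 min.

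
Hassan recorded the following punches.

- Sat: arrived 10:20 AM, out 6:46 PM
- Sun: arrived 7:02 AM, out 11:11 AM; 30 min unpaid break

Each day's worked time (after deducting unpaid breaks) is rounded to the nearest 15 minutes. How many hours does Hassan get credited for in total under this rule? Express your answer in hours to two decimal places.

12.25 hours

Sat: 10:20 AM–6:46 PM = 8 h 26 min → rounds to 8 h 30 min
Sun: 7:02 AM–11:11 AM = 4 h 9 min − 30 min = 3 h 39 min → rounds to 3 h 45 min
Total credited: 12 h 15 min.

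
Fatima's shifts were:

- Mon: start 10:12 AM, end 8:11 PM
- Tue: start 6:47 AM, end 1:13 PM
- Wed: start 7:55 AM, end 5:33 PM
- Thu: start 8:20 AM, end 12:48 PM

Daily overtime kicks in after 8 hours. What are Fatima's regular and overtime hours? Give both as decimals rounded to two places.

Regular 26.90 hours, overtime 3.62 hours

Mon: 10:12 AM–8:11 PM = 9 h 59 min
Tue: 6:47 AM–1:13 PM = 6 h 26 min
Wed: 7:55 AM–5:33 PM = 9 h 38 min
Thu: 8:20 AM–12:48 PM = 4 h 28 min
Mon reg 8 h 0 min / OT 1 h 59 min; Tue reg 6 h 26 min / OT 0 h 0 min; Wed reg 8 h 0 min / OT 1 h 38 min; Thu reg 4 h 28 min / OT 0 h 0 min.
Totals: regular 26 h 54 min, overtime 3 h 37 min.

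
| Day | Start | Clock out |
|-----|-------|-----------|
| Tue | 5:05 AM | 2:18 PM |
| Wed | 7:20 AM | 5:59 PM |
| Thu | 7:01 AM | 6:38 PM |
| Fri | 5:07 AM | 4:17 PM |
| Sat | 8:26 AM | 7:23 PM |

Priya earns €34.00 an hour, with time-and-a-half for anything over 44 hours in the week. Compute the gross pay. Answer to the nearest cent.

Tue: 5:05 AM–2:18 PM = 9 h 13 min
Wed: 7:20 AM–5:59 PM = 10 h 39 min
Thu: 7:01 AM–6:38 PM = 11 h 37 min
Fri: 5:07 AM–4:17 PM = 11 h 10 min
Sat: 8:26 AM–7:23 PM = 10 h 57 min
Total worked: 53 h 36 min = 3216 min.
Regular 44 h 0 min = 2640 min at €34.00/h; overtime 9 h 36 min = 576 min at €51.00/h.
Pay = (2640 × €34.00 + 576 × €51.00) ÷ 60 = €1985.60.

€1985.60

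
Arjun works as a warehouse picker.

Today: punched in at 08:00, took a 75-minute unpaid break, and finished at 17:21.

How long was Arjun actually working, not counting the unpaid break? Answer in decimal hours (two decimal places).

Today: 08:00–17:21 = 9 h 21 min; less 75 min break → 8 h 6 min

8.10 hours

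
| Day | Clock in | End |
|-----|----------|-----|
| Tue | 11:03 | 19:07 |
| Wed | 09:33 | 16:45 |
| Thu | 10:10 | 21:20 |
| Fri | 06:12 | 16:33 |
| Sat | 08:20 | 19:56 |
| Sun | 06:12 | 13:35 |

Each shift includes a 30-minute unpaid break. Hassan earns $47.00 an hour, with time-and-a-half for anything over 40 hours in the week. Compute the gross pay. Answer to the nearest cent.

Tue: 11:03–19:07 = 8 h 4 min; less 30 min break → 7 h 34 min
Wed: 09:33–16:45 = 7 h 12 min; less 30 min break → 6 h 42 min
Thu: 10:10–21:20 = 11 h 10 min; less 30 min break → 10 h 40 min
Fri: 06:12–16:33 = 10 h 21 min; less 30 min break → 9 h 51 min
Sat: 08:20–19:56 = 11 h 36 min; less 30 min break → 11 h 6 min
Sun: 06:12–13:35 = 7 h 23 min; less 30 min break → 6 h 53 min
Total worked: 52 h 46 min = 3166 min.
Regular 40 h 0 min = 2400 min at $47.00/h; overtime 12 h 46 min = 766 min at $70.50/h.
Pay = (2400 × $47.00 + 766 × $70.50) ÷ 60 = $2780.05.

$2780.05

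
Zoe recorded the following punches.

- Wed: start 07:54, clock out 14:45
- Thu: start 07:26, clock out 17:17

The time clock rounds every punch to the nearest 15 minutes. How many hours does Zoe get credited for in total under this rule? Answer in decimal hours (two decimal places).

Wed: in 07:54→08:00, out 14:45→14:45; 6 h 45 min
Thu: in 07:26→07:30, out 17:17→17:15; 9 h 45 min
Total credited: 16 h 30 min.

16.50 hours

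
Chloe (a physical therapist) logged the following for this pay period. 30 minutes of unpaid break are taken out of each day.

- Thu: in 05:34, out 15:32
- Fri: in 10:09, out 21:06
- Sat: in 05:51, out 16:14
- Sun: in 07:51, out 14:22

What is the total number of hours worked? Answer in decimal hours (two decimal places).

Thu: 05:34–15:32 = 9 h 58 min; less 30 min break → 9 h 28 min
Fri: 10:09–21:06 = 10 h 57 min; less 30 min break → 10 h 27 min
Sat: 05:51–16:14 = 10 h 23 min; less 30 min break → 9 h 53 min
Sun: 07:51–14:22 = 6 h 31 min; less 30 min break → 6 h 1 min
Total: 9 h 28 min + 10 h 27 min + 9 h 53 min + 6 h 1 min = 35 h 49 min.

35.82 hours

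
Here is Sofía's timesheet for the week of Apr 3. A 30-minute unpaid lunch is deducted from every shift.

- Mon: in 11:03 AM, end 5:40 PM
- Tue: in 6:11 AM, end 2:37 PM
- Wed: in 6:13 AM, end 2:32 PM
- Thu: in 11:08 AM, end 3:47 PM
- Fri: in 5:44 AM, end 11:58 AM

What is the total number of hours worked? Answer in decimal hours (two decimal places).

31.75 hours

Mon: 11:03 AM–5:40 PM = 6 h 37 min; less 30 min break → 6 h 7 min
Tue: 6:11 AM–2:37 PM = 8 h 26 min; less 30 min break → 7 h 56 min
Wed: 6:13 AM–2:32 PM = 8 h 19 min; less 30 min break → 7 h 49 min
Thu: 11:08 AM–3:47 PM = 4 h 39 min; less 30 min break → 4 h 9 min
Fri: 5:44 AM–11:58 AM = 6 h 14 min; less 30 min break → 5 h 44 min
Total: 6 h 7 min + 7 h 56 min + 7 h 49 min + 4 h 9 min + 5 h 44 min = 31 h 45 min.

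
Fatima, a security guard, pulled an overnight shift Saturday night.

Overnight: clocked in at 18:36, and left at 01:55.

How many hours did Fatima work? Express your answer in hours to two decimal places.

7.32 hours

Overnight: 18:36 → midnight = 5 h 24 min; midnight → 01:55 = 1 h 55 min; span 7 h 19 min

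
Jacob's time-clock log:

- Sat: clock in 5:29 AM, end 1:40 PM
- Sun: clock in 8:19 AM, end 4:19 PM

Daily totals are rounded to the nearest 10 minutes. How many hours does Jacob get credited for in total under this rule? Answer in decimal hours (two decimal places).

16.17 hours

Sat: 5:29 AM–1:40 PM = 8 h 11 min → rounds to 8 h 10 min
Sun: 8:19 AM–4:19 PM = 8 h 0 min → rounds to 8 h 0 min
Total credited: 16 h 10 min.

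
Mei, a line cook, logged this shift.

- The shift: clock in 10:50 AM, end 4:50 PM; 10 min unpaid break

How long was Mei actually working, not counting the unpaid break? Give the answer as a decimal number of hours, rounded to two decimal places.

5.83 hours

The shift: 10:50 AM–4:50 PM = 6 h 0 min; less 10 min break → 5 h 50 min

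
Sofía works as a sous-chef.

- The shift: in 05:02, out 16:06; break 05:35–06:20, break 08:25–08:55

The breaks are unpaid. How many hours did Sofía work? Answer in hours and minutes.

The shift: 05:02–16:06 = 11 h 4 min; less 75 min break → 9 h 49 min

9 h 49 min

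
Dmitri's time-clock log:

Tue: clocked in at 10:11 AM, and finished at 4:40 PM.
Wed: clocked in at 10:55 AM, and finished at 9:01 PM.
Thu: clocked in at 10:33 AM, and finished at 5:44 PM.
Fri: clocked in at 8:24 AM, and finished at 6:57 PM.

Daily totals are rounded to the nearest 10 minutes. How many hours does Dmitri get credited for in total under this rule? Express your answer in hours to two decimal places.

Tue: 10:11 AM–4:40 PM = 6 h 29 min → rounds to 6 h 30 min
Wed: 10:55 AM–9:01 PM = 10 h 6 min → rounds to 10 h 10 min
Thu: 10:33 AM–5:44 PM = 7 h 11 min → rounds to 7 h 10 min
Fri: 8:24 AM–6:57 PM = 10 h 33 min → rounds to 10 h 30 min
Total credited: 34 h 20 min.

34.33 hours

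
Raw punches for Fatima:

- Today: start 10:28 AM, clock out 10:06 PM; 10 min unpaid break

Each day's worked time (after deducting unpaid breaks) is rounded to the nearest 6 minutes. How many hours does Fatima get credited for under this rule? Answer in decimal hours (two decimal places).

11.50 hours

Today: 10:28 AM–10:06 PM = 11 h 38 min − 10 min = 11 h 28 min → rounds to 11 h 30 min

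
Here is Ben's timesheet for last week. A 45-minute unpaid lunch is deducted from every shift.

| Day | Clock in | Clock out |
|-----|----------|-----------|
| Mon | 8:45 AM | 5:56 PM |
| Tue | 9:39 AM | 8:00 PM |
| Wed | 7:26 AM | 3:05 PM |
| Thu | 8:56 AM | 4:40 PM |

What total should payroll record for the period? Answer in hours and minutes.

Mon: 8:45 AM–5:56 PM = 9 h 11 min; less 45 min break → 8 h 26 min
Tue: 9:39 AM–8:00 PM = 10 h 21 min; less 45 min break → 9 h 36 min
Wed: 7:26 AM–3:05 PM = 7 h 39 min; less 45 min break → 6 h 54 min
Thu: 8:56 AM–4:40 PM = 7 h 44 min; less 45 min break → 6 h 59 min
Total: 8 h 26 min + 9 h 36 min + 6 h 54 min + 6 h 59 min = 31 h 55 min.

31 h 55 min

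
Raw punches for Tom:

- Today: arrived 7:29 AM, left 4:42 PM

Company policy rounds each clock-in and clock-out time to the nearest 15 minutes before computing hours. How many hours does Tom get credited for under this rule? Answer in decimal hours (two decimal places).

9.25 hours

Today: in 7:29 AM→7:30 AM, out 4:42 PM→4:45 PM; 9 h 15 min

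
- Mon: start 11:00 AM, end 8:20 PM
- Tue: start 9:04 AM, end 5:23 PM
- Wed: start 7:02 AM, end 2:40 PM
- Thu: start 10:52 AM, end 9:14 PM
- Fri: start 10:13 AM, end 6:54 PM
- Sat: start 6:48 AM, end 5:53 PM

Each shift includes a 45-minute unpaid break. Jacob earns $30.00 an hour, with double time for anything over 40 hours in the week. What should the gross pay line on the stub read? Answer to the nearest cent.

$1855.00

Mon: 11:00 AM–8:20 PM = 9 h 20 min; less 45 min break → 8 h 35 min
Tue: 9:04 AM–5:23 PM = 8 h 19 min; less 45 min break → 7 h 34 min
Wed: 7:02 AM–2:40 PM = 7 h 38 min; less 45 min break → 6 h 53 min
Thu: 10:52 AM–9:14 PM = 10 h 22 min; less 45 min break → 9 h 37 min
Fri: 10:13 AM–6:54 PM = 8 h 41 min; less 45 min break → 7 h 56 min
Sat: 6:48 AM–5:53 PM = 11 h 5 min; less 45 min break → 10 h 20 min
Total worked: 50 h 55 min = 3055 min.
Regular 40 h 0 min = 2400 min at $30.00/h; overtime 10 h 55 min = 655 min at $60.00/h.
Pay = (2400 × $30.00 + 655 × $60.00) ÷ 60 = $1855.00.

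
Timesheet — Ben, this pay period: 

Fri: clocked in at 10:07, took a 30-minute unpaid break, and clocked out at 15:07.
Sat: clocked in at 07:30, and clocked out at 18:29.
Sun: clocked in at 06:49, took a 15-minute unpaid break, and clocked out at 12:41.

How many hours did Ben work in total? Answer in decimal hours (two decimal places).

21.10 hours

Fri: 10:07–15:07 = 5 h 0 min; less 30 min break → 4 h 30 min
Sat: 07:30–18:29 = 10 h 59 min
Sun: 06:49–12:41 = 5 h 52 min; less 15 min break → 5 h 37 min
Total: 4 h 30 min + 10 h 59 min + 5 h 37 min = 21 h 6 min.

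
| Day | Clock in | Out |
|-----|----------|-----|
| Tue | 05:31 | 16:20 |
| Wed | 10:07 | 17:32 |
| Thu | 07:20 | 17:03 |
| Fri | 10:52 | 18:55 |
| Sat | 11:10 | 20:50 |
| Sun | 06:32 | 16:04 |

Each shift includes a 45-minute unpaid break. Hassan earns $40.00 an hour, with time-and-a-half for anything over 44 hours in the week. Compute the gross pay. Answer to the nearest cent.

Tue: 05:31–16:20 = 10 h 49 min; less 45 min break → 10 h 4 min
Wed: 10:07–17:32 = 7 h 25 min; less 45 min break → 6 h 40 min
Thu: 07:20–17:03 = 9 h 43 min; less 45 min break → 8 h 58 min
Fri: 10:52–18:55 = 8 h 3 min; less 45 min break → 7 h 18 min
Sat: 11:10–20:50 = 9 h 40 min; less 45 min break → 8 h 55 min
Sun: 06:32–16:04 = 9 h 32 min; less 45 min break → 8 h 47 min
Total worked: 50 h 42 min = 3042 min.
Regular 44 h 0 min = 2640 min at $40.00/h; overtime 6 h 42 min = 402 min at $60.00/h.
Pay = (2640 × $40.00 + 402 × $60.00) ÷ 60 = $2162.00.

$2162.00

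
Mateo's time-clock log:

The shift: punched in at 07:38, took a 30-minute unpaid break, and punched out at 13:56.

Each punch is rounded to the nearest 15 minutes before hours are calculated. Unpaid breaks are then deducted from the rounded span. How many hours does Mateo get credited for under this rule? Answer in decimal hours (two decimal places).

5.75 hours

The shift: in 07:38→07:45, out 13:56→14:00; 6 h 15 min − 30 min = 5 h 45 min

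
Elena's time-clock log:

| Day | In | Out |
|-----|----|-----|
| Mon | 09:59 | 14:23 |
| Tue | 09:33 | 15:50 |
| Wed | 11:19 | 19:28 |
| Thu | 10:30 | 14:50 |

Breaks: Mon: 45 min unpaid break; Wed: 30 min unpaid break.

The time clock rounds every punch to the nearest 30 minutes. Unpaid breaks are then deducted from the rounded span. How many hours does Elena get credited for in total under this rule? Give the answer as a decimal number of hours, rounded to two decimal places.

Mon: in 09:59→10:00, out 14:23→14:30; 4 h 30 min − 45 min = 3 h 45 min
Tue: in 09:33→09:30, out 15:50→16:00; 6 h 30 min
Wed: in 11:19→11:30, out 19:28→19:30; 8 h 0 min − 30 min = 7 h 30 min
Thu: in 10:30→10:30, out 14:50→15:00; 4 h 30 min
Total credited: 22 h 15 min.

22.25 hours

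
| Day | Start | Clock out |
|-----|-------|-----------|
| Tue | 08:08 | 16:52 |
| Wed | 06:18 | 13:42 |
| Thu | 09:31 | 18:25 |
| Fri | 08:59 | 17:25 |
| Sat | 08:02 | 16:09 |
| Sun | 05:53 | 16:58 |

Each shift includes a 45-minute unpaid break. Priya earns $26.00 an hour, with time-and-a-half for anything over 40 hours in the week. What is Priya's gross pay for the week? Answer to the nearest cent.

$1358.50

Tue: 08:08–16:52 = 8 h 44 min; less 45 min break → 7 h 59 min
Wed: 06:18–13:42 = 7 h 24 min; less 45 min break → 6 h 39 min
Thu: 09:31–18:25 = 8 h 54 min; less 45 min break → 8 h 9 min
Fri: 08:59–17:25 = 8 h 26 min; less 45 min break → 7 h 41 min
Sat: 08:02–16:09 = 8 h 7 min; less 45 min break → 7 h 22 min
Sun: 05:53–16:58 = 11 h 5 min; less 45 min break → 10 h 20 min
Total worked: 48 h 10 min = 2890 min.
Regular 40 h 0 min = 2400 min at $26.00/h; overtime 8 h 10 min = 490 min at $39.00/h.
Pay = (2400 × $26.00 + 490 × $39.00) ÷ 60 = $1358.50.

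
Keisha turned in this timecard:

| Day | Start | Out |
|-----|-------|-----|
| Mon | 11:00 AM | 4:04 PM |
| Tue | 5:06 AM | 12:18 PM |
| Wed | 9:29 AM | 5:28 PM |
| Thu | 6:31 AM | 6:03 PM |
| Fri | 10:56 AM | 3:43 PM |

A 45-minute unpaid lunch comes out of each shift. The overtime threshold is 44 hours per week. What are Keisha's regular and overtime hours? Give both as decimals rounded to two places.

Regular 32.82 hours, overtime 0.00 hours

Mon: 11:00 AM–4:04 PM = 5 h 4 min; less 45 min break → 4 h 19 min
Tue: 5:06 AM–12:18 PM = 7 h 12 min; less 45 min break → 6 h 27 min
Wed: 9:29 AM–5:28 PM = 7 h 59 min; less 45 min break → 7 h 14 min
Thu: 6:31 AM–6:03 PM = 11 h 32 min; less 45 min break → 10 h 47 min
Fri: 10:56 AM–3:43 PM = 4 h 47 min; less 45 min break → 4 h 2 min
Total worked: 32 h 49 min = 32.82 h.
Threshold 44 h → overtime 0 h 0 min, regular 32 h 49 min.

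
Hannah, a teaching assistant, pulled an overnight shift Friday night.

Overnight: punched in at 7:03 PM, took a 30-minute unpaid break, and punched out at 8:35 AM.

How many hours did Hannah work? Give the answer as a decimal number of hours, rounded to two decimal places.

Overnight: 7:03 PM → midnight = 4 h 57 min; midnight → 8:35 AM = 8 h 35 min; span 13 h 32 min; less 30 min break → 13 h 2 min

13.03 hours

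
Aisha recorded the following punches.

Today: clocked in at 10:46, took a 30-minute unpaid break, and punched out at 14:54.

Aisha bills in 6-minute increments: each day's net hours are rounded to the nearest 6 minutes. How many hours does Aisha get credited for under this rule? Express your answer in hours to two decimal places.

3.60 hours

Today: 10:46–14:54 = 4 h 8 min − 30 min = 3 h 38 min → rounds to 3 h 36 min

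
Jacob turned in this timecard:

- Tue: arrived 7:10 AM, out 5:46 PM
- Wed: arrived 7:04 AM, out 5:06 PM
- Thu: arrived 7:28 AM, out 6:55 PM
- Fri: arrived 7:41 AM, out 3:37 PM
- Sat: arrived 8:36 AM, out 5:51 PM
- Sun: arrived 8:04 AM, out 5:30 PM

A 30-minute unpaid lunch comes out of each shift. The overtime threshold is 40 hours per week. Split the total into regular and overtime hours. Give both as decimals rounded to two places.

Tue: 7:10 AM–5:46 PM = 10 h 36 min; less 30 min break → 10 h 6 min
Wed: 7:04 AM–5:06 PM = 10 h 2 min; less 30 min break → 9 h 32 min
Thu: 7:28 AM–6:55 PM = 11 h 27 min; less 30 min break → 10 h 57 min
Fri: 7:41 AM–3:37 PM = 7 h 56 min; less 30 min break → 7 h 26 min
Sat: 8:36 AM–5:51 PM = 9 h 15 min; less 30 min break → 8 h 45 min
Sun: 8:04 AM–5:30 PM = 9 h 26 min; less 30 min break → 8 h 56 min
Total worked: 55 h 42 min = 55.70 h.
Threshold 40 h → overtime 15 h 42 min, regular 40 h 0 min.

Regular 40.00 hours, overtime 15.70 hours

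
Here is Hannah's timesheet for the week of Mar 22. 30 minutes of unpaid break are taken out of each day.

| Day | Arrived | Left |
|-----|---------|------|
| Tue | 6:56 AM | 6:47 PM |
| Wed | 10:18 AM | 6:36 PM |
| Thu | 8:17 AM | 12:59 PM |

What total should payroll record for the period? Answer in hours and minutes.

23 h 21 min

Tue: 6:56 AM–6:47 PM = 11 h 51 min; less 30 min break → 11 h 21 min
Wed: 10:18 AM–6:36 PM = 8 h 18 min; less 30 min break → 7 h 48 min
Thu: 8:17 AM–12:59 PM = 4 h 42 min; less 30 min break → 4 h 12 min
Total: 11 h 21 min + 7 h 48 min + 4 h 12 min = 23 h 21 min.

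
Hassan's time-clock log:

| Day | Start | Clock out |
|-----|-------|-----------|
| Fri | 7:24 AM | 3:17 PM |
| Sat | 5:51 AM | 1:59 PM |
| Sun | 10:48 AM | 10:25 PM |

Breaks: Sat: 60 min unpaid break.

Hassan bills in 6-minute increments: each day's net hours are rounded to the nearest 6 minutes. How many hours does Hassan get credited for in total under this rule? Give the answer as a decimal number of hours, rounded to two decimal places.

Fri: 7:24 AM–3:17 PM = 7 h 53 min → rounds to 7 h 54 min
Sat: 5:51 AM–1:59 PM = 8 h 8 min − 60 min = 7 h 8 min → rounds to 7 h 6 min
Sun: 10:48 AM–10:25 PM = 11 h 37 min → rounds to 11 h 36 min
Total credited: 26 h 36 min.

26.60 hours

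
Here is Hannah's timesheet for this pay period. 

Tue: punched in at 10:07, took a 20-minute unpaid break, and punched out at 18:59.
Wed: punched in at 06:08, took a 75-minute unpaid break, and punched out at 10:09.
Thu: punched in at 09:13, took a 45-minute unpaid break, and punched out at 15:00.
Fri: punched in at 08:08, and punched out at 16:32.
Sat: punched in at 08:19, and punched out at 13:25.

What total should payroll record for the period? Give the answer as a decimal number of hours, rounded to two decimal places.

Tue: 10:07–18:59 = 8 h 52 min; less 20 min break → 8 h 32 min
Wed: 06:08–10:09 = 4 h 1 min; less 75 min break → 2 h 46 min
Thu: 09:13–15:00 = 5 h 47 min; less 45 min break → 5 h 2 min
Fri: 08:08–16:32 = 8 h 24 min
Sat: 08:19–13:25 = 5 h 6 min
Total: 8 h 32 min + 2 h 46 min + 5 h 2 min + 8 h 24 min + 5 h 6 min = 29 h 50 min.

29.83 hours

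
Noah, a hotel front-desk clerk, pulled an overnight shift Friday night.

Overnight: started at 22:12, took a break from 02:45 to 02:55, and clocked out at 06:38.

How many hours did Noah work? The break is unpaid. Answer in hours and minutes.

Overnight: 22:12 → midnight = 1 h 48 min; midnight → 06:38 = 6 h 38 min; span 8 h 26 min; less 10 min break → 8 h 16 min

8 h 16 min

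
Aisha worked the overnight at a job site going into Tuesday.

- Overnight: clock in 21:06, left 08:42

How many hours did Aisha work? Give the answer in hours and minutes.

Overnight: 21:06 → midnight = 2 h 54 min; midnight → 08:42 = 8 h 42 min; span 11 h 36 min

11 h 36 min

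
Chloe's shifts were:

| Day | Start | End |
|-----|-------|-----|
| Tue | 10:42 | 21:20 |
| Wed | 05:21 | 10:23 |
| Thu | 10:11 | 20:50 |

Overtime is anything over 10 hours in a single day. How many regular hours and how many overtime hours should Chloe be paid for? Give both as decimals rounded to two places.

Tue: 10:42–21:20 = 10 h 38 min
Wed: 05:21–10:23 = 5 h 2 min
Thu: 10:11–20:50 = 10 h 39 min
Tue reg 10 h 0 min / OT 0 h 38 min; Wed reg 5 h 2 min / OT 0 h 0 min; Thu reg 10 h 0 min / OT 0 h 39 min.
Totals: regular 25 h 2 min, overtime 1 h 17 min.

Regular 25.03 hours, overtime 1.28 hours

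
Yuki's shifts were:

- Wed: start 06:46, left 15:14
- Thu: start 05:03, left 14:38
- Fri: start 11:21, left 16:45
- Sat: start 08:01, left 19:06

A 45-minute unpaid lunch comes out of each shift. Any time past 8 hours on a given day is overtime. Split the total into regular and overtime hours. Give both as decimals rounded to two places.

Wed: 06:46–15:14 = 8 h 28 min; less 45 min break → 7 h 43 min
Thu: 05:03–14:38 = 9 h 35 min; less 45 min break → 8 h 50 min
Fri: 11:21–16:45 = 5 h 24 min; less 45 min break → 4 h 39 min
Sat: 08:01–19:06 = 11 h 5 min; less 45 min break → 10 h 20 min
Wed reg 7 h 43 min / OT 0 h 0 min; Thu reg 8 h 0 min / OT 0 h 50 min; Fri reg 4 h 39 min / OT 0 h 0 min; Sat reg 8 h 0 min / OT 2 h 20 min.
Totals: regular 28 h 22 min, overtime 3 h 10 min.

Regular 28.37 hours, overtime 3.17 hours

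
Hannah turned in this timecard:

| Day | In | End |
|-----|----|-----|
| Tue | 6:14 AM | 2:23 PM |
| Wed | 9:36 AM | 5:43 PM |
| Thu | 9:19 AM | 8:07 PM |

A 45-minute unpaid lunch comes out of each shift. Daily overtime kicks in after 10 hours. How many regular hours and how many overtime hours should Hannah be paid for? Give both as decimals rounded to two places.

Regular 24.77 hours, overtime 0.05 hours

Tue: 6:14 AM–2:23 PM = 8 h 9 min; less 45 min break → 7 h 24 min
Wed: 9:36 AM–5:43 PM = 8 h 7 min; less 45 min break → 7 h 22 min
Thu: 9:19 AM–8:07 PM = 10 h 48 min; less 45 min break → 10 h 3 min
Tue reg 7 h 24 min / OT 0 h 0 min; Wed reg 7 h 22 min / OT 0 h 0 min; Thu reg 10 h 0 min / OT 0 h 3 min.
Totals: regular 24 h 46 min, overtime 0 h 3 min.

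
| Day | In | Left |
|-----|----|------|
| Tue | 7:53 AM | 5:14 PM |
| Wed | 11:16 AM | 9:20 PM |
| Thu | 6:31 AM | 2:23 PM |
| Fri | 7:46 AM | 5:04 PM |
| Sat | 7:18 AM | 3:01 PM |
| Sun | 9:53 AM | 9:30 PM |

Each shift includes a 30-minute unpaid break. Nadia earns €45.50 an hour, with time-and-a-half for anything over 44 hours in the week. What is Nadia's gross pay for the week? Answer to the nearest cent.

Tue: 7:53 AM–5:14 PM = 9 h 21 min; less 30 min break → 8 h 51 min
Wed: 11:16 AM–9:20 PM = 10 h 4 min; less 30 min break → 9 h 34 min
Thu: 6:31 AM–2:23 PM = 7 h 52 min; less 30 min break → 7 h 22 min
Fri: 7:46 AM–5:04 PM = 9 h 18 min; less 30 min break → 8 h 48 min
Sat: 7:18 AM–3:01 PM = 7 h 43 min; less 30 min break → 7 h 13 min
Sun: 9:53 AM–9:30 PM = 11 h 37 min; less 30 min break → 11 h 7 min
Total worked: 52 h 55 min = 3175 min.
Regular 44 h 0 min = 2640 min at €45.50/h; overtime 8 h 55 min = 535 min at €68.25/h.
Pay = (2640 × €45.50 + 535 × €68.25) ÷ 60 = €2610.56.

€2610.56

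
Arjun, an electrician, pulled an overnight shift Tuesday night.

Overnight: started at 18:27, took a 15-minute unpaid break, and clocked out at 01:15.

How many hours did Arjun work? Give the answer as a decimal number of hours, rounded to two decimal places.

Overnight: 18:27 → midnight = 5 h 33 min; midnight → 01:15 = 1 h 15 min; span 6 h 48 min; less 15 min break → 6 h 33 min

6.55 hours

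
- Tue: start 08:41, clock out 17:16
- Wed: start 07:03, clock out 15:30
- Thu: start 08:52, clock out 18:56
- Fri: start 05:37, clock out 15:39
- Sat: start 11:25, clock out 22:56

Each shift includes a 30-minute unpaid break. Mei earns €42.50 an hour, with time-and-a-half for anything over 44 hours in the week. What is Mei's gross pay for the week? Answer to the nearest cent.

Tue: 08:41–17:16 = 8 h 35 min; less 30 min break → 8 h 5 min
Wed: 07:03–15:30 = 8 h 27 min; less 30 min break → 7 h 57 min
Thu: 08:52–18:56 = 10 h 4 min; less 30 min break → 9 h 34 min
Fri: 05:37–15:39 = 10 h 2 min; less 30 min break → 9 h 32 min
Sat: 11:25–22:56 = 11 h 31 min; less 30 min break → 11 h 1 min
Total worked: 46 h 9 min = 2769 min.
Regular 44 h 0 min = 2640 min at €42.50/h; overtime 2 h 9 min = 129 min at €63.75/h.
Pay = (2640 × €42.50 + 129 × €63.75) ÷ 60 = €2007.06.

€2007.06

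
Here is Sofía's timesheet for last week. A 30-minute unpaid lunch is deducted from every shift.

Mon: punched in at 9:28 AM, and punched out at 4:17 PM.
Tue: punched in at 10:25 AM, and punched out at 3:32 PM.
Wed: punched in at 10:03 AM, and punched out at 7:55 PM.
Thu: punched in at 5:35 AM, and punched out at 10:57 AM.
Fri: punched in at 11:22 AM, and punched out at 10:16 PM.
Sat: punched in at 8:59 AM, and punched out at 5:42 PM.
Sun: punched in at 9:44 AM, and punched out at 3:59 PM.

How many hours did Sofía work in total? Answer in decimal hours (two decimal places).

49.53 hours

Mon: 9:28 AM–4:17 PM = 6 h 49 min; less 30 min break → 6 h 19 min
Tue: 10:25 AM–3:32 PM = 5 h 7 min; less 30 min break → 4 h 37 min
Wed: 10:03 AM–7:55 PM = 9 h 52 min; less 30 min break → 9 h 22 min
Thu: 5:35 AM–10:57 AM = 5 h 22 min; less 30 min break → 4 h 52 min
Fri: 11:22 AM–10:16 PM = 10 h 54 min; less 30 min break → 10 h 24 min
Sat: 8:59 AM–5:42 PM = 8 h 43 min; less 30 min break → 8 h 13 min
Sun: 9:44 AM–3:59 PM = 6 h 15 min; less 30 min break → 5 h 45 min
Total: 6 h 19 min + 4 h 37 min + 9 h 22 min + 4 h 52 min + 10 h 24 min + 8 h 13 min + 5 h 45 min = 49 h 32 min.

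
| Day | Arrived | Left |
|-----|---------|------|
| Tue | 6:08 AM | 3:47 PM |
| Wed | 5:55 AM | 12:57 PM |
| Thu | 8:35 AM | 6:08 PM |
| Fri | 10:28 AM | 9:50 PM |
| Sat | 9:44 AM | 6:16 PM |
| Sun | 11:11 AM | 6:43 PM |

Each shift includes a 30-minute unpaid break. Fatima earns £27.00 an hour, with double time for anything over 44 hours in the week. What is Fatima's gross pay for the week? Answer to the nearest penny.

£1548.00

Tue: 6:08 AM–3:47 PM = 9 h 39 min; less 30 min break → 9 h 9 min
Wed: 5:55 AM–12:57 PM = 7 h 2 min; less 30 min break → 6 h 32 min
Thu: 8:35 AM–6:08 PM = 9 h 33 min; less 30 min break → 9 h 3 min
Fri: 10:28 AM–9:50 PM = 11 h 22 min; less 30 min break → 10 h 52 min
Sat: 9:44 AM–6:16 PM = 8 h 32 min; less 30 min break → 8 h 2 min
Sun: 11:11 AM–6:43 PM = 7 h 32 min; less 30 min break → 7 h 2 min
Total worked: 50 h 40 min = 3040 min.
Regular 44 h 0 min = 2640 min at £27.00/h; overtime 6 h 40 min = 400 min at £54.00/h.
Pay = (2640 × £27.00 + 400 × £54.00) ÷ 60 = £1548.00.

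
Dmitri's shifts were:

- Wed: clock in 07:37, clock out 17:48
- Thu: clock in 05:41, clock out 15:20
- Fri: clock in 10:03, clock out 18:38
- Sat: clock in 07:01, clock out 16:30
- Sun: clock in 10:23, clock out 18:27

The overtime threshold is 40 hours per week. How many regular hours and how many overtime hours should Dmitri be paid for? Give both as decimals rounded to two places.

Wed: 07:37–17:48 = 10 h 11 min
Thu: 05:41–15:20 = 9 h 39 min
Fri: 10:03–18:38 = 8 h 35 min
Sat: 07:01–16:30 = 9 h 29 min
Sun: 10:23–18:27 = 8 h 4 min
Total worked: 45 h 58 min = 45.97 h.
Threshold 40 h → overtime 5 h 58 min, regular 40 h 0 min.

Regular 40.00 hours, overtime 5.97 hours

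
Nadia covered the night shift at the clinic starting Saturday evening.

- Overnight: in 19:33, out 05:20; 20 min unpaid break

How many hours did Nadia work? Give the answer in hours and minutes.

9 h 27 min

Overnight: 19:33 → midnight = 4 h 27 min; midnight → 05:20 = 5 h 20 min; span 9 h 47 min; less 20 min break → 9 h 27 min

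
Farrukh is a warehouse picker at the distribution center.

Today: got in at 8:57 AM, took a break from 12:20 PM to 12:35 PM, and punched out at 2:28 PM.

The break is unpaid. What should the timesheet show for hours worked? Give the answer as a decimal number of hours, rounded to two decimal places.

Today: 8:57 AM–2:28 PM = 5 h 31 min; less 15 min break → 5 h 16 min

5.27 hours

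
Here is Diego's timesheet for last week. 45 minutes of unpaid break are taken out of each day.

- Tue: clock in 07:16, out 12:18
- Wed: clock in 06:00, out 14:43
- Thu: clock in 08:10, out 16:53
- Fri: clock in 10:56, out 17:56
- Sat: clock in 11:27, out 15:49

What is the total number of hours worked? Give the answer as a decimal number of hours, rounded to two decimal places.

Tue: 07:16–12:18 = 5 h 2 min; less 45 min break → 4 h 17 min
Wed: 06:00–14:43 = 8 h 43 min; less 45 min break → 7 h 58 min
Thu: 08:10–16:53 = 8 h 43 min; less 45 min break → 7 h 58 min
Fri: 10:56–17:56 = 7 h 0 min; less 45 min break → 6 h 15 min
Sat: 11:27–15:49 = 4 h 22 min; less 45 min break → 3 h 37 min
Total: 4 h 17 min + 7 h 58 min + 7 h 58 min + 6 h 15 min + 3 h 37 min = 30 h 5 min.

30.08 hours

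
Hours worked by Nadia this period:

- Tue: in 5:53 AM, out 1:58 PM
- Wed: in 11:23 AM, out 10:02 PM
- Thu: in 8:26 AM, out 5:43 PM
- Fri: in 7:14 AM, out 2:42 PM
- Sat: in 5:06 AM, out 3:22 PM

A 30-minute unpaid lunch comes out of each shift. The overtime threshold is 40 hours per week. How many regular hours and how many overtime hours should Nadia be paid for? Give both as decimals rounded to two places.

Regular 40.00 hours, overtime 3.25 hours

Tue: 5:53 AM–1:58 PM = 8 h 5 min; less 30 min break → 7 h 35 min
Wed: 11:23 AM–10:02 PM = 10 h 39 min; less 30 min break → 10 h 9 min
Thu: 8:26 AM–5:43 PM = 9 h 17 min; less 30 min break → 8 h 47 min
Fri: 7:14 AM–2:42 PM = 7 h 28 min; less 30 min break → 6 h 58 min
Sat: 5:06 AM–3:22 PM = 10 h 16 min; less 30 min break → 9 h 46 min
Total worked: 43 h 15 min = 43.25 h.
Threshold 40 h → overtime 3 h 15 min, regular 40 h 0 min.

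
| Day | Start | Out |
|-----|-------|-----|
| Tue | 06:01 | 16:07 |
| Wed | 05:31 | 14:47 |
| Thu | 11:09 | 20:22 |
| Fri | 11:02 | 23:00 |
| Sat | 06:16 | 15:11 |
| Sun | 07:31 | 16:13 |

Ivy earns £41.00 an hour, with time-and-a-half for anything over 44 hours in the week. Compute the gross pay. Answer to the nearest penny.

Tue: 06:01–16:07 = 10 h 6 min
Wed: 05:31–14:47 = 9 h 16 min
Thu: 11:09–20:22 = 9 h 13 min
Fri: 11:02–23:00 = 11 h 58 min
Sat: 06:16–15:11 = 8 h 55 min
Sun: 07:31–16:13 = 8 h 42 min
Total worked: 58 h 10 min = 3490 min.
Regular 44 h 0 min = 2640 min at £41.00/h; overtime 14 h 10 min = 850 min at £61.50/h.
Pay = (2640 × £41.00 + 850 × £61.50) ÷ 60 = £2675.25.

£2675.25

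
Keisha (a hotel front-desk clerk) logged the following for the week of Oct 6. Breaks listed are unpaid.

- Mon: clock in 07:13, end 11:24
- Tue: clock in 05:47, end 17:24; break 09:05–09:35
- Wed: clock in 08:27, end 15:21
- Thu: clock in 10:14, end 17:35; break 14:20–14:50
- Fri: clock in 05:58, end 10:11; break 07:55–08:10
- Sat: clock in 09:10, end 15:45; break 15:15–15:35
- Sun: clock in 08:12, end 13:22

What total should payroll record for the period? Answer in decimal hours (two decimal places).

44.43 hours

Mon: 07:13–11:24 = 4 h 11 min
Tue: 05:47–17:24 = 11 h 37 min; less 30 min break → 11 h 7 min
Wed: 08:27–15:21 = 6 h 54 min
Thu: 10:14–17:35 = 7 h 21 min; less 30 min break → 6 h 51 min
Fri: 05:58–10:11 = 4 h 13 min; less 15 min break → 3 h 58 min
Sat: 09:10–15:45 = 6 h 35 min; less 20 min break → 6 h 15 min
Sun: 08:12–13:22 = 5 h 10 min
Total: 4 h 11 min + 11 h 7 min + 6 h 54 min + 6 h 51 min + 3 h 58 min + 6 h 15 min + 5 h 10 min = 44 h 26 min.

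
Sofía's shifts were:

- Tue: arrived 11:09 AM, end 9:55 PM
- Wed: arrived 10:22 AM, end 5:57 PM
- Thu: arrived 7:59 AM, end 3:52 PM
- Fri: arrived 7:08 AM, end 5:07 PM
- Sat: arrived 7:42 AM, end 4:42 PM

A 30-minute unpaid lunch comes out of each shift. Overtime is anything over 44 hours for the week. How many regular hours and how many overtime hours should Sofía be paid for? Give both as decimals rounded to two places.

Tue: 11:09 AM–9:55 PM = 10 h 46 min; less 30 min break → 10 h 16 min
Wed: 10:22 AM–5:57 PM = 7 h 35 min; less 30 min break → 7 h 5 min
Thu: 7:59 AM–3:52 PM = 7 h 53 min; less 30 min break → 7 h 23 min
Fri: 7:08 AM–5:07 PM = 9 h 59 min; less 30 min break → 9 h 29 min
Sat: 7:42 AM–4:42 PM = 9 h 0 min; less 30 min break → 8 h 30 min
Total worked: 42 h 43 min = 42.72 h.
Threshold 44 h → overtime 0 h 0 min, regular 42 h 43 min.

Regular 42.72 hours, overtime 0.00 hours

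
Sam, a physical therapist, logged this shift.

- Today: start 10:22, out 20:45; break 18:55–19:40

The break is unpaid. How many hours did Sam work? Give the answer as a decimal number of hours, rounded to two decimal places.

9.63 hours

Today: 10:22–20:45 = 10 h 23 min; less 45 min break → 9 h 38 min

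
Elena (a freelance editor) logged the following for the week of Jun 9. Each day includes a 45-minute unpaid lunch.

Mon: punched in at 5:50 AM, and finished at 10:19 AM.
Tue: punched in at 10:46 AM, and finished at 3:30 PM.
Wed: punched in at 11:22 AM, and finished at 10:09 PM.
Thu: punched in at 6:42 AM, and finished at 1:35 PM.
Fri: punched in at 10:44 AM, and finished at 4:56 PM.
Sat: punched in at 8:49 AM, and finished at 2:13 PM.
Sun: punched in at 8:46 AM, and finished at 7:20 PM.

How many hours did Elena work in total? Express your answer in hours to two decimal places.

Mon: 5:50 AM–10:19 AM = 4 h 29 min; less 45 min break → 3 h 44 min
Tue: 10:46 AM–3:30 PM = 4 h 44 min; less 45 min break → 3 h 59 min
Wed: 11:22 AM–10:09 PM = 10 h 47 min; less 45 min break → 10 h 2 min
Thu: 6:42 AM–1:35 PM = 6 h 53 min; less 45 min break → 6 h 8 min
Fri: 10:44 AM–4:56 PM = 6 h 12 min; less 45 min break → 5 h 27 min
Sat: 8:49 AM–2:13 PM = 5 h 24 min; less 45 min break → 4 h 39 min
Sun: 8:46 AM–7:20 PM = 10 h 34 min; less 45 min break → 9 h 49 min
Total: 3 h 44 min + 3 h 59 min + 10 h 2 min + 6 h 8 min + 5 h 27 min + 4 h 39 min + 9 h 49 min = 43 h 48 min.

43.80 hours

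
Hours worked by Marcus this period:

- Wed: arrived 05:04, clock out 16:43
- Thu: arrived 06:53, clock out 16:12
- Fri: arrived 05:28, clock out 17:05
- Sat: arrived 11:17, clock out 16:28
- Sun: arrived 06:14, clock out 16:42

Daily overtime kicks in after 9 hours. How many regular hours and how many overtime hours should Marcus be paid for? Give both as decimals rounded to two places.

Wed: 05:04–16:43 = 11 h 39 min
Thu: 06:53–16:12 = 9 h 19 min
Fri: 05:28–17:05 = 11 h 37 min
Sat: 11:17–16:28 = 5 h 11 min
Sun: 06:14–16:42 = 10 h 28 min
Wed reg 9 h 0 min / OT 2 h 39 min; Thu reg 9 h 0 min / OT 0 h 19 min; Fri reg 9 h 0 min / OT 2 h 37 min; Sat reg 5 h 11 min / OT 0 h 0 min; Sun reg 9 h 0 min / OT 1 h 28 min.
Totals: regular 41 h 11 min, overtime 7 h 3 min.

Regular 41.18 hours, overtime 7.05 hours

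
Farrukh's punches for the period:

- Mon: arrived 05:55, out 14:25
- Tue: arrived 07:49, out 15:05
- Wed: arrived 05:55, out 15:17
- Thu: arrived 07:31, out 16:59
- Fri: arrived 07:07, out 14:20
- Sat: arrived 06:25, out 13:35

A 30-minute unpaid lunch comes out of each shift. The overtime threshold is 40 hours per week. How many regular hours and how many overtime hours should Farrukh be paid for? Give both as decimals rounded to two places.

Regular 40.00 hours, overtime 5.98 hours

Mon: 05:55–14:25 = 8 h 30 min; less 30 min break → 8 h 0 min
Tue: 07:49–15:05 = 7 h 16 min; less 30 min break → 6 h 46 min
Wed: 05:55–15:17 = 9 h 22 min; less 30 min break → 8 h 52 min
Thu: 07:31–16:59 = 9 h 28 min; less 30 min break → 8 h 58 min
Fri: 07:07–14:20 = 7 h 13 min; less 30 min break → 6 h 43 min
Sat: 06:25–13:35 = 7 h 10 min; less 30 min break → 6 h 40 min
Total worked: 45 h 59 min = 45.98 h.
Threshold 40 h → overtime 5 h 59 min, regular 40 h 0 min.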